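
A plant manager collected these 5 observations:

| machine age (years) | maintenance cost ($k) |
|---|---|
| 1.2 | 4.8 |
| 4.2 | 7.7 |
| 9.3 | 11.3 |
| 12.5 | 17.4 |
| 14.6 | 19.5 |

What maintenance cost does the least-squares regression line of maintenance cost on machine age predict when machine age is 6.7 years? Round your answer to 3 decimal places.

n = 5, Σx = 41.8, Σy = 60.7, Σxy = 645.39, Σx² = 474.98
Sxx = Σx² − (Σx)²/n = 474.98 − 349.448 = 125.532
Sxy = Σxy − (Σx)(Σy)/n = 645.39 − 507.452 = 137.938
b = Sxy/Sxx = 137.938/125.532 = 1.098827
a = ȳ − b·x̄ = 12.14 − 1.098827·8.36 = 2.953803
ŷ(6.7) = a + b·6.7 = 2.953803 + 1.098827·6.7 = 10.315947

10.316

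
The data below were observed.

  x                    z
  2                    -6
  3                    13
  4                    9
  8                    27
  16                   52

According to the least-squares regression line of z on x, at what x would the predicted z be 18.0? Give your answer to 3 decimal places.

n = 5, Σx = 33, Σy = 95, Σxy = 1111, Σx² = 349
Sxx = Σx² − (Σx)²/n = 349 − 217.8 = 131.2
Sxy = Σxy − (Σx)(Σy)/n = 1111 − 627 = 484
b = Sxy/Sxx = 484/131.2 = 3.689024
a = ȳ − b·x̄ = 19 − 3.689024·6.6 = -5.347561
Set a + b·x = 18.0: x = (18.0 − (-5.347561)) / 3.689024 = 6.328926

6.329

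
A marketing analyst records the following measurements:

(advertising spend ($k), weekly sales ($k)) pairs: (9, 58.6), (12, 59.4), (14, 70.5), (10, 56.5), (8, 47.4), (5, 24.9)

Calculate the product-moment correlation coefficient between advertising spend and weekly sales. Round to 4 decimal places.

0.9353

n = 6, Σx = 58, Σy = 317.3, Σxy = 3295.9, Σx² = 610, Σy² = 17991.59
Sxx = Σx² − (Σx)²/n = 610 − 560.666667 = 49.333333
Sxy = Σxy − (Σx)(Σy)/n = 3295.9 − 3067.233333 = 228.666667
Syy = Σy² − (Σy)²/n = 17991.59 − 16779.881667 = 1211.708333
r = Sxy/√(Sxx·Syy) = 228.666667/√(59777.611111) = 228.666667/244.494603 = 0.935263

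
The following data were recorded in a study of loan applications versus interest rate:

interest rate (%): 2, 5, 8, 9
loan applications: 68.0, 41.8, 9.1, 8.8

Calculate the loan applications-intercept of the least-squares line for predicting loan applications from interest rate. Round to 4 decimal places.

n = 4, Σx = 24, Σy = 127.7, Σxy = 497, Σx² = 174
Sxx = Σx² − (Σx)²/n = 174 − 144 = 30
Sxy = Σxy − (Σx)(Σy)/n = 497 − 766.2 = -269.2
b = Sxy/Sxx = -269.2/30 = -8.973333
a = ȳ − b·x̄ = 31.925 − (-8.973333)·6 = 85.765

85.7650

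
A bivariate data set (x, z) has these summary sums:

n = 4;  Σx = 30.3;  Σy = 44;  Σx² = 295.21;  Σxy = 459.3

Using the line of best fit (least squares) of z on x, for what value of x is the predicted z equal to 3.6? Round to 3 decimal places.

3.717

Sxx = Σx² − (Σx)²/n = 295.21 − 229.5225 = 65.6875
Sxy = Σxy − (Σx)(Σy)/n = 459.3 − 333.3 = 126
b = Sxy/Sxx = 126/65.6875 = 1.918173
a = ȳ − b·x̄ = 11 − 1.918173·7.575 = -3.530162
Set a + b·x = 3.6: x = (3.6 − (-3.530162)) / 1.918173 = 3.717163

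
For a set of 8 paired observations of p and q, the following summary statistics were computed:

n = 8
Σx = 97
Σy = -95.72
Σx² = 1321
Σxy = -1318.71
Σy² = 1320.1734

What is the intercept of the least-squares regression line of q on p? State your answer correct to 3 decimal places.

1.267

Sxx = Σx² − (Σx)²/n = 1321 − 1176.125 = 144.875
Sxy = Σxy − (Σx)(Σy)/n = -1318.71 − (-1160.605) = -158.105
b = Sxy/Sxx = -158.105/144.875 = -1.091320
a = ȳ − b·x̄ = -11.965 − (-1.091320)·12.125 = 1.267256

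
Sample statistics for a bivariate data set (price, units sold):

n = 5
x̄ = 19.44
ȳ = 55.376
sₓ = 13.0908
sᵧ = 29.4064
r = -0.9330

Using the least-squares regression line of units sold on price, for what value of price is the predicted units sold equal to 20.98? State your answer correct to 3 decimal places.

35.852

b = r · sᵧ/sₓ = -0.933 · 29.4064/13.0908 = -2.095836
a = ȳ − b·x̄ = 55.376 − (-2.095836)·19.44 = 96.119054
Set a + b·x = 20.98: x = (20.98 − 96.119054) / (-2.095836) = 35.851589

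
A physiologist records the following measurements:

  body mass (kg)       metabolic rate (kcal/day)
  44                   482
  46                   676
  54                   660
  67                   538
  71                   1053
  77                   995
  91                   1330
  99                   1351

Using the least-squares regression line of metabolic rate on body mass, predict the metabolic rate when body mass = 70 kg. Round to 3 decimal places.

n = 8, Σx = 549, Σy = 7085, Σxy = 530147, Σx² = 40509
Sxx = Σx² − (Σx)²/n = 40509 − 37675.125 = 2833.875
Sxy = Σxy − (Σx)(Σy)/n = 530147 − 486208.125 = 43938.875
b = Sxy/Sxx = 43938.875/2833.875 = 15.504874
a = ȳ − b·x̄ = 885.625 − 15.504874·68.625 = -178.396983
ŷ(70) = a + b·70 = -178.396983 + 15.504874·70 = 906.944202

906.944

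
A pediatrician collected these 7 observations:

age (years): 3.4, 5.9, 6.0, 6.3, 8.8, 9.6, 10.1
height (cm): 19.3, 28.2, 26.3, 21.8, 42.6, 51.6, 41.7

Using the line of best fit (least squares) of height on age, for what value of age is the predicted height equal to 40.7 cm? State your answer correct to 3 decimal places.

n = 7, Σx = 50.1, Σy = 231.5, Σxy = 1818.55, Σx² = 393.67
Sxx = Σx² − (Σx)²/n = 393.67 − 358.572857 = 35.097143
Sxy = Σxy − (Σx)(Σy)/n = 1818.55 − 1656.878571 = 161.671429
b = Sxy/Sxx = 161.671429/35.097143 = 4.606399
a = ȳ − b·x̄ = 33.071429 − 4.606399·7.157143 = 0.102776
Set a + b·x = 40.7: x = (40.7 − 0.102776) / 4.606399 = 8.813224

8.813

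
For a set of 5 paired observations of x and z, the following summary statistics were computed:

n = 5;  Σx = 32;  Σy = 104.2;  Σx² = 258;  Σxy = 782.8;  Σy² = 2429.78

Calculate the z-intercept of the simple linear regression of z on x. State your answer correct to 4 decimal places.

6.8947

Sxx = Σx² − (Σx)²/n = 258 − 204.8 = 53.2
Sxy = Σxy − (Σx)(Σy)/n = 782.8 − 666.88 = 115.92
b = Sxy/Sxx = 115.92/53.2 = 2.178947
a = ȳ − b·x̄ = 20.84 − 2.178947·6.4 = 6.894737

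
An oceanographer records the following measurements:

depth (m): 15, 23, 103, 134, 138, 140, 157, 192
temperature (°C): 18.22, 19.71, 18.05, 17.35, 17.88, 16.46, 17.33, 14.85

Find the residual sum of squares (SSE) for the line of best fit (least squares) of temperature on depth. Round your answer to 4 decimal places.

4.5066

n = 8, Σx = 902, Σy = 139.85, Σxy = 15254.53, Σx² = 129476, Σy² = 2458.7549
Sxx = Σx² − (Σx)²/n = 129476 − 101700.5 = 27775.5
Sxy = Σxy − (Σx)(Σy)/n = 15254.53 − 15768.0875 = -513.5575
Syy = Σy² − (Σy)²/n = 2458.7549 − 2444.752812 = 14.002088
b = Sxy/Sxx = -513.5575/27775.5 = -0.018490
SSE = Syy − b·Sxy = 14.002088 − (-0.018490)·(-513.5575) = 4.506622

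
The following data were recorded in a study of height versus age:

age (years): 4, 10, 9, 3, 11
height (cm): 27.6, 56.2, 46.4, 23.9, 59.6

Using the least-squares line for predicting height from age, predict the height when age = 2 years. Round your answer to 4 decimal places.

n = 5, Σx = 37, Σy = 213.7, Σxy = 1817.3, Σx² = 327
Sxx = Σx² − (Σx)²/n = 327 − 273.8 = 53.2
Sxy = Σxy − (Σx)(Σy)/n = 1817.3 − 1581.38 = 235.92
b = Sxy/Sxx = 235.92/53.2 = 4.434586
a = ȳ − b·x̄ = 42.74 − 4.434586·7.4 = 9.924060
ŷ(2) = a + b·2 = 9.924060 + 4.434586·2 = 18.793233

18.7932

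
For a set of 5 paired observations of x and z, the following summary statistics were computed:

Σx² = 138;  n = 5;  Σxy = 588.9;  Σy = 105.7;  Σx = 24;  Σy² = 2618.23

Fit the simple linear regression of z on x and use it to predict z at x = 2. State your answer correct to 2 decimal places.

11.13

Sxx = Σx² − (Σx)²/n = 138 − 115.2 = 22.8
Sxy = Σxy − (Σx)(Σy)/n = 588.9 − 507.36 = 81.54
b = Sxy/Sxx = 81.54/22.8 = 3.576316
a = ȳ − b·x̄ = 21.14 − 3.576316·4.8 = 3.973684
ŷ(2) = a + b·2 = 3.973684 + 3.576316·2 = 11.126316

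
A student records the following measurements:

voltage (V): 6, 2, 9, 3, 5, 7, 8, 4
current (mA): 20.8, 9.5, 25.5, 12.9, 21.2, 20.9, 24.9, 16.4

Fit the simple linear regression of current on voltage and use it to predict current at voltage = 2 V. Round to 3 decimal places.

n = 8, Σx = 44, Σy = 152.1, Σxy = 929.1, Σx² = 284
Sxx = Σx² − (Σx)²/n = 284 − 242 = 42
Sxy = Σxy − (Σx)(Σy)/n = 929.1 − 836.55 = 92.55
b = Sxy/Sxx = 92.55/42 = 2.203571
a = ȳ − b·x̄ = 19.0125 − 2.203571·5.5 = 6.892857
ŷ(2) = a + b·2 = 6.892857 + 2.203571·2 = 11.3

11.300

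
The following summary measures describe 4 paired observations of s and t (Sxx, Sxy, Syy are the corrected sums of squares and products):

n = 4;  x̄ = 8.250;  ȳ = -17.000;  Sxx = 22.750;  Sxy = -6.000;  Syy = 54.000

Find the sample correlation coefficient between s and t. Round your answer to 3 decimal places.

r = Sxy/√(Sxx·Syy) = -6/√(1228.5) = -6/35.049964 = -0.171184

-0.171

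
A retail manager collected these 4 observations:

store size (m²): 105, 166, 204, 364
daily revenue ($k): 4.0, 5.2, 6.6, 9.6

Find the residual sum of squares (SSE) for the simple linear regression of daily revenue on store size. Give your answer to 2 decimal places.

0.20

n = 4, Σx = 839, Σy = 25.4, Σxy = 6124, Σx² = 212693, Σy² = 178.76
Sxx = Σx² − (Σx)²/n = 212693 − 175980.25 = 36712.75
Sxy = Σxy − (Σx)(Σy)/n = 6124 − 5327.65 = 796.35
Syy = Σy² − (Σy)²/n = 178.76 − 161.29 = 17.47
b = Sxy/Sxx = 796.35/36712.75 = 0.021691
SSE = Syy − b·Sxy = 17.47 − 0.021691·796.35 = 0.196074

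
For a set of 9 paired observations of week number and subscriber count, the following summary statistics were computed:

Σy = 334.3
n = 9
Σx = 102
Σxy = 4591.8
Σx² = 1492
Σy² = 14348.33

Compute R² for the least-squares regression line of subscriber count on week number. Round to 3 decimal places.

0.994

Sxx = Σx² − (Σx)²/n = 1492 − 1156 = 336
Sxy = Σxy − (Σx)(Σy)/n = 4591.8 − 3788.733333 = 803.066667
Syy = Σy² − (Σy)²/n = 14348.33 − 12417.387778 = 1930.942222
R² = Sxy²/(Sxx·Syy) = (803.066667)²/(336·1930.942222) = 0.994019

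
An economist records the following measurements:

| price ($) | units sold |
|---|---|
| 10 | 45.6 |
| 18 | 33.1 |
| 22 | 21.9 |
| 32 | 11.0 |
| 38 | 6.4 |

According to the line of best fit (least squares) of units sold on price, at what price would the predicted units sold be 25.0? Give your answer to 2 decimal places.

23.01

n = 5, Σx = 120, Σy = 118, Σxy = 2128.8, Σx² = 3376
Sxx = Σx² − (Σx)²/n = 3376 − 2880 = 496
Sxy = Σxy − (Σx)(Σy)/n = 2128.8 − 2832 = -703.2
b = Sxy/Sxx = -703.2/496 = -1.417742
a = ȳ − b·x̄ = 23.6 − (-1.417742)·24 = 57.625806
Set a + b·x = 25.0: x = (25.0 − 57.625806) / (-1.417742) = 23.012514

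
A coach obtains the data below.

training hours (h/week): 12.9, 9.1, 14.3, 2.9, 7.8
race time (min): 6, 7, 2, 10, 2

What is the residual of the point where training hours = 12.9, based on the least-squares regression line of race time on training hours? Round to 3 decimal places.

n = 5, Σx = 47, Σy = 27, Σxy = 214.3, Σx² = 522.96
Sxx = Σx² − (Σx)²/n = 522.96 − 441.8 = 81.16
Sxy = Σxy − (Σx)(Σy)/n = 214.3 − 253.8 = -39.5
b = Sxy/Sxx = -39.5/81.16 = -0.486693
a = ȳ − b·x̄ = 5.4 − (-0.486693)·9.4 = 9.974914
ŷ(12.9) = 9.974914 + (-0.486693)·12.9 = 3.696575
residual = y − ŷ = 6 − 3.696575 = 2.303425

2.303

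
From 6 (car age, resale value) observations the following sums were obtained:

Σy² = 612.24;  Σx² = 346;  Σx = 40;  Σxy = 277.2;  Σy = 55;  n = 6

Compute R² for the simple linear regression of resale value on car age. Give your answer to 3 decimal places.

0.934

Sxx = Σx² − (Σx)²/n = 346 − 266.666667 = 79.333333
Sxy = Σxy − (Σx)(Σy)/n = 277.2 − 366.666667 = -89.466667
Syy = Σy² − (Σy)²/n = 612.24 − 504.166667 = 108.073333
R² = Sxy²/(Sxx·Syy) = (-89.466667)²/(79.333333·108.073333) = 0.933573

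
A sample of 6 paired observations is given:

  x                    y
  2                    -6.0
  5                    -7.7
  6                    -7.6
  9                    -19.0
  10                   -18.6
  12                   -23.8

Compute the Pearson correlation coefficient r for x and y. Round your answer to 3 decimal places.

n = 6, Σx = 44, Σy = -82.7, Σxy = -738.7, Σx² = 390, Σy² = 1426.45
Sxx = Σx² − (Σx)²/n = 390 − 322.666667 = 67.333333
Sxy = Σxy − (Σx)(Σy)/n = -738.7 − (-606.466667) = -132.233333
Syy = Σy² − (Σy)²/n = 1426.45 − 1139.881667 = 286.568333
r = Sxy/√(Sxx·Syy) = -132.233333/√(19295.601111) = -132.233333/138.908607 = -0.951945

-0.952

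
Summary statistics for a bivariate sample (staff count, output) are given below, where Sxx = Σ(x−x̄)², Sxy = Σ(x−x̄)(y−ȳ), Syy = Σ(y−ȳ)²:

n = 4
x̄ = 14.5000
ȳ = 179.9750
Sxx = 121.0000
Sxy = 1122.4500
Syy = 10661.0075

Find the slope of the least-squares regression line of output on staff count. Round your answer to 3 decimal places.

9.276

b = Sxy/Sxx = 1122.45/121 = 9.276446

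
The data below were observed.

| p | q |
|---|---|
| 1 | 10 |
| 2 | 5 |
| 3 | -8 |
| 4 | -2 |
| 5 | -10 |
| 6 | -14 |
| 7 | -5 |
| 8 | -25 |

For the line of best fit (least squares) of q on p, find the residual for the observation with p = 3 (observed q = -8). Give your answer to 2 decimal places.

-7.61

n = 8, Σx = 36, Σy = -49, Σxy = -381, Σx² = 204
Sxx = Σx² − (Σx)²/n = 204 − 162 = 42
Sxy = Σxy − (Σx)(Σy)/n = -381 − (-220.5) = -160.5
b = Sxy/Sxx = -160.5/42 = -3.821429
a = ȳ − b·x̄ = -6.125 − (-3.821429)·4.5 = 11.071429
ŷ(3) = 11.071429 + (-3.821429)·3 = -0.392857
residual = y − ŷ = -8 − (-0.392857) = -7.607143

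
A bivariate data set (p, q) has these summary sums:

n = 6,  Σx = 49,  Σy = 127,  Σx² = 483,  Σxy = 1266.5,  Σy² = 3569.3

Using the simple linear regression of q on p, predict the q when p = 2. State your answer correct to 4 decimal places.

Sxx = Σx² − (Σx)²/n = 483 − 400.166667 = 82.833333
Sxy = Σxy − (Σx)(Σy)/n = 1266.5 − 1037.166667 = 229.333333
b = Sxy/Sxx = 229.333333/82.833333 = 2.768612
a = ȳ − b·x̄ = 21.166667 − 2.768612·8.166667 = -1.443662
ŷ(2) = a + b·2 = -1.443662 + 2.768612·2 = 4.093561

4.0936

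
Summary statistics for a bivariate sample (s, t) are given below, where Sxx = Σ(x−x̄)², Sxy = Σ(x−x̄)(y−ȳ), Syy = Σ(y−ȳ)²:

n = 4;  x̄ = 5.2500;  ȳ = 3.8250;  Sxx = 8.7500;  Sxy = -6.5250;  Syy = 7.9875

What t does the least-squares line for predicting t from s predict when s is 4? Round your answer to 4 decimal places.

4.7571

b = Sxy/Sxx = -6.525/8.75 = -0.745714
a = ȳ − b·x̄ = 3.825 − (-0.745714)·5.25 = 7.74
ŷ(4) = a + b·4 = 7.74 + (-0.745714)·4 = 4.757143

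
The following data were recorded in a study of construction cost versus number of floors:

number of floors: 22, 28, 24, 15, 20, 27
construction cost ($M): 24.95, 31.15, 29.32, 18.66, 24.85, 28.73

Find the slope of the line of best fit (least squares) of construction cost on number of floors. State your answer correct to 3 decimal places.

n = 6, Σx = 136, Σy = 157.66, Σxy = 3677.39, Σx² = 3198
Sxx = Σx² − (Σx)²/n = 3198 − 3082.666667 = 115.333333
Sxy = Σxy − (Σx)(Σy)/n = 3677.39 − 3573.626667 = 103.763333
b = Sxy/Sxx = 103.763333/115.333333 = 0.899682

0.900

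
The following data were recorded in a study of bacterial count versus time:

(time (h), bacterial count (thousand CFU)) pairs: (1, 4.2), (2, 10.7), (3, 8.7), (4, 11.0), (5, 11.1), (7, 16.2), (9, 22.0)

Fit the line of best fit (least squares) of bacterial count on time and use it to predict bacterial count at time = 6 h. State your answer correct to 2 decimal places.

14.98

n = 7, Σx = 31, Σy = 83.9, Σxy = 462.6, Σx² = 185
Sxx = Σx² − (Σx)²/n = 185 − 137.285714 = 47.714286
Sxy = Σxy − (Σx)(Σy)/n = 462.6 − 371.557143 = 91.042857
b = Sxy/Sxx = 91.042857/47.714286 = 1.908084
a = ȳ − b·x̄ = 11.985714 − 1.908084·4.428571 = 3.535629
ŷ(6) = a + b·6 = 3.535629 + 1.908084·6 = 14.984132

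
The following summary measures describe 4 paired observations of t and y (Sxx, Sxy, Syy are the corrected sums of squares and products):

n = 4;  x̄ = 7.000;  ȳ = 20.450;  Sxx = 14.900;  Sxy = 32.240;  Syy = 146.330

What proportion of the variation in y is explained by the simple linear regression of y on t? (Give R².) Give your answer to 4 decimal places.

R² = Sxy²/(Sxx·Syy) = (32.24)²/(14.9·146.33) = 0.476728

0.4767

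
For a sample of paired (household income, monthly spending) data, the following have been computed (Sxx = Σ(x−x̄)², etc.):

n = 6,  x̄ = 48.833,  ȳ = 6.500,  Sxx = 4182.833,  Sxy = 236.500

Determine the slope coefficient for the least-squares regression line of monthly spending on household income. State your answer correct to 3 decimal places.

0.057

b = Sxy/Sxx = 236.5/4182.833 = 0.056541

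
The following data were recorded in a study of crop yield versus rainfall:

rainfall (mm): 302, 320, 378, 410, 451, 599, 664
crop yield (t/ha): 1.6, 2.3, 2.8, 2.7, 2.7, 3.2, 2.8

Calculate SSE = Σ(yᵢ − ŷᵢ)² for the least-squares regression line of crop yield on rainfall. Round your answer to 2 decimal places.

0.75

n = 7, Σx = 3124, Σy = 18.1, Σxy = 8378.3, Σx² = 1507686, Σy² = 48.35
Sxx = Σx² − (Σx)²/n = 1507686 − 1394196.571429 = 113489.428571
Sxy = Σxy − (Σx)(Σy)/n = 8378.3 − 8077.771429 = 300.528571
Syy = Σy² − (Σy)²/n = 48.35 − 46.801429 = 1.548571
b = Sxy/Sxx = 300.528571/113489.428571 = 0.002648
SSE = Syy − b·Sxy = 1.548571 − 0.002648·300.528571 = 0.752749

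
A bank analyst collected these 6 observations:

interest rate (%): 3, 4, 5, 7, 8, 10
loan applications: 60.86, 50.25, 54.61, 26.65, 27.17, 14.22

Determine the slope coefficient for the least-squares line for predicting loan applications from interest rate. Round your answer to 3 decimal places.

n = 6, Σx = 37, Σy = 233.76, Σxy = 1202.74, Σx² = 263
Sxx = Σx² − (Σx)²/n = 263 − 228.166667 = 34.833333
Sxy = Σxy − (Σx)(Σy)/n = 1202.74 − 1441.52 = -238.78
b = Sxy/Sxx = -238.78/34.833333 = -6.854928

-6.855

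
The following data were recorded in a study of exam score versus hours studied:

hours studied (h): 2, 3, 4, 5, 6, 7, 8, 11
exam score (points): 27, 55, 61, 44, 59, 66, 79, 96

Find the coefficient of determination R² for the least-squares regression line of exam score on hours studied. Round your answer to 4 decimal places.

n = 8, Σx = 46, Σy = 487, Σxy = 3187, Σx² = 324, Σy² = 32705
Sxx = Σx² − (Σx)²/n = 324 − 264.5 = 59.5
Sxy = Σxy − (Σx)(Σy)/n = 3187 − 2800.25 = 386.75
Syy = Σy² − (Σy)²/n = 32705 − 29646.125 = 3058.875
R² = Sxy²/(Sxx·Syy) = (386.75)²/(59.5·3058.875) = 0.821830

0.8218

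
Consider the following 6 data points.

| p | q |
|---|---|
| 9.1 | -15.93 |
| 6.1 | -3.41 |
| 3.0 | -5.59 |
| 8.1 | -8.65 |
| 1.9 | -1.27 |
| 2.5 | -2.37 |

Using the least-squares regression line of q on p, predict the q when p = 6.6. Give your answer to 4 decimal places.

n = 6, Σx = 30.7, Σy = -37.22, Σxy = -260.937, Σx² = 204.49
Sxx = Σx² − (Σx)²/n = 204.49 − 157.081667 = 47.408333
Sxy = Σxy − (Σx)(Σy)/n = -260.937 − (-190.442333) = -70.494667
b = Sxy/Sxx = -70.494667/47.408333 = -1.486968
a = ȳ − b·x̄ = -6.203333 − (-1.486968)·5.116667 = 1.404985
ŷ(6.6) = a + b·6.6 = 1.404985 + (-1.486968)·6.6 = -8.409002

-8.4090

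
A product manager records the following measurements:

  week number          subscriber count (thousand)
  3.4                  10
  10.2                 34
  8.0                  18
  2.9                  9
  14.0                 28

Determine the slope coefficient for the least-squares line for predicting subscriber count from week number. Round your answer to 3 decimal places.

n = 5, Σx = 38.5, Σy = 99, Σxy = 942.9, Σx² = 384.01
Sxx = Σx² − (Σx)²/n = 384.01 − 296.45 = 87.56
Sxy = Σxy − (Σx)(Σy)/n = 942.9 − 762.3 = 180.6
b = Sxy/Sxx = 180.6/87.56 = 2.062586

2.063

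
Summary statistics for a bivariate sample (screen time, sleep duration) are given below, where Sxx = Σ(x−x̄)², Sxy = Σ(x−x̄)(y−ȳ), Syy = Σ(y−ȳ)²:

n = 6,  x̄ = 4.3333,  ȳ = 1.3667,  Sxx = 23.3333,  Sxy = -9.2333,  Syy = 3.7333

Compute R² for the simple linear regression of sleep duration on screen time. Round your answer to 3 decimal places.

R² = Sxy²/(Sxx·Syy) = (-9.2333)²/(23.3333·3.7333) = 0.978689

0.979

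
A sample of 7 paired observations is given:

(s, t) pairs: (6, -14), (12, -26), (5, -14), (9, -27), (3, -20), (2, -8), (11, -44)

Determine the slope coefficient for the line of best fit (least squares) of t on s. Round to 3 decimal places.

n = 7, Σx = 48, Σy = -153, Σxy = -1269, Σx² = 420
Sxx = Σx² − (Σx)²/n = 420 − 329.142857 = 90.857143
Sxy = Σxy − (Σx)(Σy)/n = -1269 − (-1049.142857) = -219.857143
b = Sxy/Sxx = -219.857143/90.857143 = -2.419811

-2.420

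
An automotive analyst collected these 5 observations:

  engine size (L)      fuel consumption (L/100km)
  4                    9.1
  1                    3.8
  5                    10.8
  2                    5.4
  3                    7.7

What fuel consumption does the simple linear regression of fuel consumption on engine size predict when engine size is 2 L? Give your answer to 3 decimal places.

n = 5, Σx = 15, Σy = 36.8, Σxy = 128.1, Σx² = 55
Sxx = Σx² − (Σx)²/n = 55 − 45 = 10
Sxy = Σxy − (Σx)(Σy)/n = 128.1 − 110.4 = 17.7
b = Sxy/Sxx = 17.7/10 = 1.77
a = ȳ − b·x̄ = 7.36 − 1.77·3 = 2.05
ŷ(2) = a + b·2 = 2.05 + 1.77·2 = 5.59

5.590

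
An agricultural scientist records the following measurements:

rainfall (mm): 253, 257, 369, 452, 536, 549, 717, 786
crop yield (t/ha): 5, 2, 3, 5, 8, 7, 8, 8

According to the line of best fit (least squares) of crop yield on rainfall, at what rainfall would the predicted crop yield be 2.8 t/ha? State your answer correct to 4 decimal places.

200.6221

n = 8, Σx = 3919, Σy = 46, Σxy = 25301, Σx² = 2191105
Sxx = Σx² − (Σx)²/n = 2191105 − 1919820.125 = 271284.875
Sxy = Σxy − (Σx)(Σy)/n = 25301 − 22534.25 = 2766.75
b = Sxy/Sxx = 2766.75/271284.875 = 0.010199
a = ȳ − b·x̄ = 5.75 − 0.010199·489.875 = 0.753917
Set a + b·x = 2.8: x = (2.8 − 0.753917) / 0.010199 = 200.622129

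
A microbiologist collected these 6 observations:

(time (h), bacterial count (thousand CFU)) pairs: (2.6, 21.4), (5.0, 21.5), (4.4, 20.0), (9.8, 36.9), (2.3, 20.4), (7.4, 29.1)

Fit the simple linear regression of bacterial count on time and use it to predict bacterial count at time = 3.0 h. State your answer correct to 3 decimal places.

19.979

n = 6, Σx = 31.5, Σy = 149.3, Σxy = 875.02, Σx² = 207.21
Sxx = Σx² − (Σx)²/n = 207.21 − 165.375 = 41.835
Sxy = Σxy − (Σx)(Σy)/n = 875.02 − 783.825 = 91.195
b = Sxy/Sxx = 91.195/41.835 = 2.179873
a = ȳ − b·x̄ = 24.883333 − 2.179873·5.25 = 13.438998
ŷ(3.0) = a + b·3.0 = 13.438998 + 2.179873·3 = 19.978618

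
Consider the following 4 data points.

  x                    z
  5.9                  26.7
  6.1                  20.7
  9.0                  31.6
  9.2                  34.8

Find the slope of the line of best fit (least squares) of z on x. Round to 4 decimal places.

3.0228

n = 4, Σx = 30.2, Σy = 113.8, Σxy = 888.36, Σx² = 237.66
Sxx = Σx² − (Σx)²/n = 237.66 − 228.01 = 9.65
Sxy = Σxy − (Σx)(Σy)/n = 888.36 − 859.19 = 29.17
b = Sxy/Sxx = 29.17/9.65 = 3.022798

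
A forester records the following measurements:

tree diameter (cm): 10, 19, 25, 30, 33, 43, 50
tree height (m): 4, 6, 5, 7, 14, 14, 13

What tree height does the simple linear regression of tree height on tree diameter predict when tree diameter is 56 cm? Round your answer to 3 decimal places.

16.240

n = 7, Σx = 210, Σy = 63, Σxy = 2203, Σx² = 7424
Sxx = Σx² − (Σx)²/n = 7424 − 6300 = 1124
Sxy = Σxy − (Σx)(Σy)/n = 2203 − 1890 = 313
b = Sxy/Sxx = 313/1124 = 0.278470
a = ȳ − b·x̄ = 9 − 0.278470·30 = 0.645907
ŷ(56) = a + b·56 = 0.645907 + 0.278470·56 = 16.240214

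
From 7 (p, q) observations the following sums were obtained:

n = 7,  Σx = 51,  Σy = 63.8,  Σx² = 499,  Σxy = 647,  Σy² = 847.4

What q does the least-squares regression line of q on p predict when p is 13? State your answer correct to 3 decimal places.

17.283

Sxx = Σx² − (Σx)²/n = 499 − 371.571429 = 127.428571
Sxy = Σxy − (Σx)(Σy)/n = 647 − 464.828571 = 182.171429
b = Sxy/Sxx = 182.171429/127.428571 = 1.429596
a = ȳ − b·x̄ = 9.114286 − 1.429596·7.285714 = -1.301345
ŷ(13) = a + b·13 = -1.301345 + 1.429596·13 = 17.283408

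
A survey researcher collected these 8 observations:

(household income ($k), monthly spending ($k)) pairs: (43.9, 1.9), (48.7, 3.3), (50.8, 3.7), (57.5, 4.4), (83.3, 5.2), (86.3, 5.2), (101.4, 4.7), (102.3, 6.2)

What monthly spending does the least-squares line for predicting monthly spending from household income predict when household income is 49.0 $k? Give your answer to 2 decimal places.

3.25

n = 8, Σx = 574.2, Σy = 34.6, Σxy = 2677.84, Σx² = 45319.62
Sxx = Σx² − (Σx)²/n = 45319.62 − 41213.205 = 4106.415
Sxy = Σxy − (Σx)(Σy)/n = 2677.84 − 2483.415 = 194.425
b = Sxy/Sxx = 194.425/4106.415 = 0.047347
a = ȳ − b·x̄ = 4.325 − 0.047347·71.775 = 0.926694
ŷ(49.0) = a + b·49.0 = 0.926694 + 0.047347·49 = 3.246680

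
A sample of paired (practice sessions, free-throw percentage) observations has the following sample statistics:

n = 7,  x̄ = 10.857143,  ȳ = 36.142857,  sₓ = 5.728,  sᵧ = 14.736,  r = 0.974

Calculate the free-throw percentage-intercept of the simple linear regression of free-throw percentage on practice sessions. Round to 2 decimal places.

8.94

b = r · sᵧ/sₓ = 0.974 · 14.736/5.728 = 2.505737
a = ȳ − b·x̄ = 36.142857 − 2.505737·10.857143 = 8.937707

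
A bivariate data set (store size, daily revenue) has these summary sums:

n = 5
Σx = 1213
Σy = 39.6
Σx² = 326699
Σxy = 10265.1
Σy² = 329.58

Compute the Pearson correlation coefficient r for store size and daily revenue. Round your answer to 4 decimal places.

0.9152

Sxx = Σx² − (Σx)²/n = 326699 − 294273.8 = 32425.2
Sxy = Σxy − (Σx)(Σy)/n = 10265.1 − 9606.96 = 658.14
Syy = Σy² − (Σy)²/n = 329.58 − 313.632 = 15.948
r = Sxy/√(Sxx·Syy) = 658.14/√(517117.0896) = 658.14/719.108538 = 0.915217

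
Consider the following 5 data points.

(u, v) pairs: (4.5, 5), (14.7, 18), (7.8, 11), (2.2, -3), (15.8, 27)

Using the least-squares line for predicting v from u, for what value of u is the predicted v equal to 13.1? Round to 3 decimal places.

n = 5, Σx = 45, Σy = 58, Σxy = 792.9, Σx² = 551.66
Sxx = Σx² − (Σx)²/n = 551.66 − 405 = 146.66
Sxy = Σxy − (Σx)(Σy)/n = 792.9 − 522 = 270.9
b = Sxy/Sxx = 270.9/146.66 = 1.847129
a = ȳ − b·x̄ = 11.6 − 1.847129·9 = -5.024165
Set a + b·x = 13.1: x = (13.1 − (-5.024165)) / 1.847129 = 9.812071

9.812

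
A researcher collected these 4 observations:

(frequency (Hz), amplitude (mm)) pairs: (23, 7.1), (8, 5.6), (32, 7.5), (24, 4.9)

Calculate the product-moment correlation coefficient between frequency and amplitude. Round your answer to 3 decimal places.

n = 4, Σx = 87, Σy = 25.1, Σxy = 565.7, Σx² = 2193, Σy² = 162.03
Sxx = Σx² − (Σx)²/n = 2193 − 1892.25 = 300.75
Sxy = Σxy − (Σx)(Σy)/n = 565.7 − 545.925 = 19.775
Syy = Σy² − (Σy)²/n = 162.03 − 157.5025 = 4.5275
r = Sxy/√(Sxx·Syy) = 19.775/√(1361.645625) = 19.775/36.900483 = 0.535901

0.536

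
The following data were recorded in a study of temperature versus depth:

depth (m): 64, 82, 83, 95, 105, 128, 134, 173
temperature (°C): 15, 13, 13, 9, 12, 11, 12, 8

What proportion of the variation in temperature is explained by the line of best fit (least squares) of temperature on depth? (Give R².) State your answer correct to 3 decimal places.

n = 8, Σx = 864, Σy = 93, Σxy = 9620, Σx² = 102028, Σy² = 1117
Sxx = Σx² − (Σx)²/n = 102028 − 93312 = 8716
Sxy = Σxy − (Σx)(Σy)/n = 9620 − 10044 = -424
Syy = Σy² − (Σy)²/n = 1117 − 1081.125 = 35.875
R² = Sxy²/(Sxx·Syy) = (-424)²/(8716·35.875) = 0.574940

0.575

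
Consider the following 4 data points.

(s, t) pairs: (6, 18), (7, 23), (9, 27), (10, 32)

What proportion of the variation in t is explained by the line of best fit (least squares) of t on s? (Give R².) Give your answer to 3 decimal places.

n = 4, Σx = 32, Σy = 100, Σxy = 832, Σx² = 266, Σy² = 2606
Sxx = Σx² − (Σx)²/n = 266 − 256 = 10
Sxy = Σxy − (Σx)(Σy)/n = 832 − 800 = 32
Syy = Σy² − (Σy)²/n = 2606 − 2500 = 106
R² = Sxy²/(Sxx·Syy) = (32)²/(10·106) = 0.966038

0.966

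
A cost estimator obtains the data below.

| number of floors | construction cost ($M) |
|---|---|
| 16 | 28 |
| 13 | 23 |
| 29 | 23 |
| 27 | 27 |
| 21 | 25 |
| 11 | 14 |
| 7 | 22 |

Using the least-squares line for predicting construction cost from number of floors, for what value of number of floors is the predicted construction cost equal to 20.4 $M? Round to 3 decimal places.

n = 7, Σx = 124, Σy = 162, Σxy = 2976, Σx² = 2606
Sxx = Σx² − (Σx)²/n = 2606 − 2196.571429 = 409.428571
Sxy = Σxy − (Σx)(Σy)/n = 2976 − 2869.714286 = 106.285714
b = Sxy/Sxx = 106.285714/409.428571 = 0.259595
a = ȳ − b·x̄ = 23.142857 − 0.259595·17.714286 = 18.544313
Set a + b·x = 20.4: x = (20.4 − 18.544313) / 0.259595 = 7.148387

7.148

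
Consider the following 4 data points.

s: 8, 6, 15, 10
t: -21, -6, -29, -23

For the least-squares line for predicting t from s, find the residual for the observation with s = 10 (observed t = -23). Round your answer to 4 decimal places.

n = 4, Σx = 39, Σy = -79, Σxy = -869, Σx² = 425
Sxx = Σx² − (Σx)²/n = 425 − 380.25 = 44.75
Sxy = Σxy − (Σx)(Σy)/n = -869 − (-770.25) = -98.75
b = Sxy/Sxx = -98.75/44.75 = -2.206704
a = ȳ − b·x̄ = -19.75 − (-2.206704)·9.75 = 1.765363
ŷ(10) = 1.765363 + (-2.206704)·10 = -20.301676
residual = y − ŷ = -23 − (-20.301676) = -2.698324

-2.6983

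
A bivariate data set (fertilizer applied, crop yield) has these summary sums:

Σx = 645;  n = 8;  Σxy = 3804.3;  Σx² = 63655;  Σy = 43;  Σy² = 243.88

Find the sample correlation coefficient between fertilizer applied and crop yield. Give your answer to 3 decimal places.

0.875

Sxx = Σx² − (Σx)²/n = 63655 − 52003.125 = 11651.875
Sxy = Σxy − (Σx)(Σy)/n = 3804.3 − 3466.875 = 337.425
Syy = Σy² − (Σy)²/n = 243.88 − 231.125 = 12.755
r = Sxy/√(Sxx·Syy) = 337.425/√(148619.665625) = 337.425/385.512212 = 0.875264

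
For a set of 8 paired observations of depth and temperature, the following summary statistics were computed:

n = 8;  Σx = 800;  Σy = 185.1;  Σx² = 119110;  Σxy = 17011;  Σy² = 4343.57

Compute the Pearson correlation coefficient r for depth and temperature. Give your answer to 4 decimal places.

Sxx = Σx² − (Σx)²/n = 119110 − 80000 = 39110
Sxy = Σxy − (Σx)(Σy)/n = 17011 − 18510 = -1499
Syy = Σy² − (Σy)²/n = 4343.57 − 4282.75125 = 60.81875
r = Sxy/√(Sxx·Syy) = -1499/√(2378621.3125) = -1499/1542.277962 = -0.971939

-0.9719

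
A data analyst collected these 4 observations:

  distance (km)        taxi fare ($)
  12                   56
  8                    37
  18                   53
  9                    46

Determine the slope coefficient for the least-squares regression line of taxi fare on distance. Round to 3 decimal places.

1.317

n = 4, Σx = 47, Σy = 192, Σxy = 2336, Σx² = 613
Sxx = Σx² − (Σx)²/n = 613 − 552.25 = 60.75
Sxy = Σxy − (Σx)(Σy)/n = 2336 − 2256 = 80
b = Sxy/Sxx = 80/60.75 = 1.316872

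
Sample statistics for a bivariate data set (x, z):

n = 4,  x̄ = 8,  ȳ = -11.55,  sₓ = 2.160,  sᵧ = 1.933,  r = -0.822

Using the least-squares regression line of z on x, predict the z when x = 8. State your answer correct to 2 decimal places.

b = r · sᵧ/sₓ = -0.822 · 1.933/2.16 = -0.735614
a = ȳ − b·x̄ = -11.55 − (-0.735614)·8 = -5.665089
ŷ(8) = a + b·8 = -5.665089 + (-0.735614)·8 = -11.55

-11.55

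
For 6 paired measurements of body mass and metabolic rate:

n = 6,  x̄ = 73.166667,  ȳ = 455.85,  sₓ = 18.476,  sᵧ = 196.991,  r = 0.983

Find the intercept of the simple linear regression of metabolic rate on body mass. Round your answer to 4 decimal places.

b = r · sᵧ/sₓ = 0.983 · 196.991/18.476 = 10.480740
a = ȳ − b·x̄ = 455.85 − 10.480740·73.166667 = -310.990817

-310.9908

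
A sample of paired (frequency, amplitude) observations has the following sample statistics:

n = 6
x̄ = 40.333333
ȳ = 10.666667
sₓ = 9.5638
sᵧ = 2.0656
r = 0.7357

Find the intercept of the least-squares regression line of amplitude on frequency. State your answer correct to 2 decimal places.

4.26

b = r · sᵧ/sₓ = 0.7357 · 2.0656/9.5638 = 0.158897
a = ȳ − b·x̄ = 10.666667 − 0.158897·40.333333 = 4.257810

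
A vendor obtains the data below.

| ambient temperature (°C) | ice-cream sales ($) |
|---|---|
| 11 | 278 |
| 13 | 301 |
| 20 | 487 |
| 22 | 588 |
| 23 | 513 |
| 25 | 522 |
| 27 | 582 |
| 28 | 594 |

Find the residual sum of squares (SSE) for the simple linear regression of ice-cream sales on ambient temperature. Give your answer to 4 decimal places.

11143.2580

n = 8, Σx = 169, Σy = 3865, Σxy = 86842, Σx² = 3841, Σy² = 1978011
Sxx = Σx² − (Σx)²/n = 3841 − 3570.125 = 270.875
Sxy = Σxy − (Σx)(Σy)/n = 86842 − 81648.125 = 5193.875
Syy = Σy² − (Σy)²/n = 1978011 − 1867278.125 = 110732.875
b = Sxy/Sxx = 5193.875/270.875 = 19.174435
SSE = Syy − b·Sxy = 110732.875 − 19.174435·5193.875 = 11143.257960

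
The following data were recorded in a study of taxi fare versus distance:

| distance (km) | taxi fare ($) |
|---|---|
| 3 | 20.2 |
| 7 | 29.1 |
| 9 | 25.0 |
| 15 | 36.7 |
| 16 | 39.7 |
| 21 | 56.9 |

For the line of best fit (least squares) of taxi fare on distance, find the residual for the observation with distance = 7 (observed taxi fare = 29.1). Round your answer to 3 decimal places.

n = 6, Σx = 71, Σy = 207.6, Σxy = 2869.9, Σx² = 1061
Sxx = Σx² − (Σx)²/n = 1061 − 840.166667 = 220.833333
Sxy = Σxy − (Σx)(Σy)/n = 2869.9 − 2456.6 = 413.3
b = Sxy/Sxx = 413.3/220.833333 = 1.871547
a = ȳ − b·x̄ = 34.6 − 1.871547·11.833333 = 12.453358
ŷ(7) = 12.453358 + 1.871547·7 = 25.554189
residual = y − ŷ = 29.1 − 25.554189 = 3.545811

3.546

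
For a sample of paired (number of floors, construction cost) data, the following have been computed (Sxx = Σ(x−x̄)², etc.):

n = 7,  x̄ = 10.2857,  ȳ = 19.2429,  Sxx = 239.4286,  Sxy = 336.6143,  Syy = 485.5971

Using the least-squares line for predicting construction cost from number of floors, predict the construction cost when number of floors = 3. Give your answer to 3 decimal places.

b = Sxy/Sxx = 336.6143/239.4286 = 1.405907
a = ȳ − b·x̄ = 19.2429 − 1.405907·10.2857 = 4.782164
ŷ(3) = a + b·3 = 4.782164 + 1.405907·3 = 8.999885

9.000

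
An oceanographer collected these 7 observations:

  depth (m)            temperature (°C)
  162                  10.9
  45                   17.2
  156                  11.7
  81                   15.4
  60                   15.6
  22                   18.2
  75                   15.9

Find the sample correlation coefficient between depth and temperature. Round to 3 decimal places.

-0.991

n = 7, Σx = 601, Σy = 104.9, Σxy = 8141.3, Σx² = 68875, Σy² = 1616.11
Sxx = Σx² − (Σx)²/n = 68875 − 51600.142857 = 17274.857143
Sxy = Σxy − (Σx)(Σy)/n = 8141.3 − 9006.414286 = -865.114286
Syy = Σy² − (Σy)²/n = 1616.11 − 1572.001429 = 44.108571
r = Sxy/√(Sxx·Syy) = -865.114286/√(761969.270204) = -865.114286/872.908512 = -0.991071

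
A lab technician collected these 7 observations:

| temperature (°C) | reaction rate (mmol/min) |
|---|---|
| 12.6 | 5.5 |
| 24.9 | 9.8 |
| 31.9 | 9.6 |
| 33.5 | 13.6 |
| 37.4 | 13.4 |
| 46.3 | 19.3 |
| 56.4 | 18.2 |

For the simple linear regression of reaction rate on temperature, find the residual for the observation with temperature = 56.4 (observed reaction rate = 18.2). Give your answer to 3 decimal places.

-1.634

n = 7, Σx = 243, Σy = 89.4, Σxy = 3496.39, Σx² = 9642.04
Sxx = Σx² − (Σx)²/n = 9642.04 − 8435.571429 = 1206.468571
Sxy = Σxy − (Σx)(Σy)/n = 3496.39 − 3103.457143 = 392.932857
b = Sxy/Sxx = 392.932857/1206.468571 = 0.325688
a = ȳ − b·x̄ = 12.771429 − 0.325688·34.714286 = 1.465387
ŷ(56.4) = 1.465387 + 0.325688·56.4 = 19.834215
residual = y − ŷ = 18.2 − 19.834215 = -1.634215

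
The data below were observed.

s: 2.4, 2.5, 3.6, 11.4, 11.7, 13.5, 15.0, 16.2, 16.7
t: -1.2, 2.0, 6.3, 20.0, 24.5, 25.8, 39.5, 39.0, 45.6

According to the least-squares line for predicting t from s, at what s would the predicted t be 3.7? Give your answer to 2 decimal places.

3.74

n = 9, Σx = 93, Σy = 201.5, Σxy = 2873.57, Σx² = 1240.4
Sxx = Σx² − (Σx)²/n = 1240.4 − 961 = 279.4
Sxy = Σxy − (Σx)(Σy)/n = 2873.57 − 2082.166667 = 791.403333
b = Sxy/Sxx = 791.403333/279.4 = 2.832510
a = ȳ − b·x̄ = 22.388889 − 2.832510·10.333333 = -6.880383
Set a + b·x = 3.7: x = (3.7 − (-6.880383)) / 2.832510 = 3.735338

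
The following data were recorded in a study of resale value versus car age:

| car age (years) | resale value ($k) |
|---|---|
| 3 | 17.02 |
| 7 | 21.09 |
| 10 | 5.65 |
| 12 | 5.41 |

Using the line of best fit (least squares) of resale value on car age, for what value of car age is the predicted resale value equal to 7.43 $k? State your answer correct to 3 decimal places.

11.054

n = 4, Σx = 32, Σy = 49.17, Σxy = 320.11, Σx² = 302
Sxx = Σx² − (Σx)²/n = 302 − 256 = 46
Sxy = Σxy − (Σx)(Σy)/n = 320.11 − 393.36 = -73.25
b = Sxy/Sxx = -73.25/46 = -1.592391
a = ȳ − b·x̄ = 12.2925 − (-1.592391)·8 = 25.031630
Set a + b·x = 7.43: x = (7.43 − 25.031630) / (-1.592391) = 11.053584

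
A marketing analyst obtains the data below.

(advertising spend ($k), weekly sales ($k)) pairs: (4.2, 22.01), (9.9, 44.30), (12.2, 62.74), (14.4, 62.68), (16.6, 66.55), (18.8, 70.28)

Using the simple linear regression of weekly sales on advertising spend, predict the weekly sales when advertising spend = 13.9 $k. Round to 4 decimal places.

n = 6, Σx = 76.1, Σy = 328.56, Σxy = 4625.026, Σx² = 1100.85
Sxx = Σx² − (Σx)²/n = 1100.85 − 965.201667 = 135.648333
Sxy = Σxy − (Σx)(Σy)/n = 4625.026 − 4167.236 = 457.79
b = Sxy/Sxx = 457.79/135.648333 = 3.374830
a = ȳ − b·x̄ = 54.76 − 3.374830·12.683333 = 11.955912
ŷ(13.9) = a + b·13.9 = 11.955912 + 3.374830·13.9 = 58.866043

58.8660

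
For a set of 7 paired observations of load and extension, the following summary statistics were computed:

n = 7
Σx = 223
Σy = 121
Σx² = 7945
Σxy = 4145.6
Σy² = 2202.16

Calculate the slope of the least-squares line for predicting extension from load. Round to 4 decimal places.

0.3459

Sxx = Σx² − (Σx)²/n = 7945 − 7104.142857 = 840.857143
Sxy = Σxy − (Σx)(Σy)/n = 4145.6 − 3854.714286 = 290.885714
b = Sxy/Sxx = 290.885714/840.857143 = 0.345940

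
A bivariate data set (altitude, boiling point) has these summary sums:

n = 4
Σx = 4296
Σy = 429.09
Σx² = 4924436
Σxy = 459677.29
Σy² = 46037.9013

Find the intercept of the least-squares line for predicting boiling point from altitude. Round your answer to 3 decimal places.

Sxx = Σx² − (Σx)²/n = 4924436 − 4613904 = 310532
Sxy = Σxy − (Σx)(Σy)/n = 459677.29 − 460842.66 = -1165.37
b = Sxy/Sxx = -1165.37/310532 = -0.003753
a = ȳ − b·x̄ = 107.2725 − (-0.003753)·1074 = 111.303026

111.303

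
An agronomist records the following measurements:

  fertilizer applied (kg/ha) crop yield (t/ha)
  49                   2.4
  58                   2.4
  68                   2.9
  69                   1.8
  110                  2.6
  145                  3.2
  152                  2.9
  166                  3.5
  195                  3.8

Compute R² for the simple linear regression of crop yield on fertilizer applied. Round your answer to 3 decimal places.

n = 9, Σx = 1012, Σy = 25.5, Σxy = 3091, Σx² = 136960, Σy² = 75.27
Sxx = Σx² − (Σx)²/n = 136960 − 113793.777778 = 23166.222222
Sxy = Σxy − (Σx)(Σy)/n = 3091 − 2867.333333 = 223.666667
Syy = Σy² − (Σy)²/n = 75.27 − 72.25 = 3.02
R² = Sxy²/(Sxx·Syy) = (223.666667)²/(23166.222222·3.02) = 0.715057

0.715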